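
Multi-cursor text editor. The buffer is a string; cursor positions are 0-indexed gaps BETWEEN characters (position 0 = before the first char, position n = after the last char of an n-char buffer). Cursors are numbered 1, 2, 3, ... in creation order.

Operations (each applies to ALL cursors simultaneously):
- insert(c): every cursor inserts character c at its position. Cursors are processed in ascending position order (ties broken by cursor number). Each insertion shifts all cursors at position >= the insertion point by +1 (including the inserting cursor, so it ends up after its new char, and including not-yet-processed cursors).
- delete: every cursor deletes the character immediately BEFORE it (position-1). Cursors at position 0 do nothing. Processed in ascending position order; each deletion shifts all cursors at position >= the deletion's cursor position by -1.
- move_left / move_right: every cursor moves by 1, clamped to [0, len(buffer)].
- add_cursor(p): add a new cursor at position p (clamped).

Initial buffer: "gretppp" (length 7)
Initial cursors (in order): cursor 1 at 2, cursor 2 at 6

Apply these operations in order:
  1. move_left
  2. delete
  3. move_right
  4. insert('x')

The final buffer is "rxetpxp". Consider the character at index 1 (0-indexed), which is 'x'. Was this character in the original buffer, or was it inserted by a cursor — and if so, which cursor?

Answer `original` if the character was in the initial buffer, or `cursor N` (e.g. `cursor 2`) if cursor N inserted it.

Answer: cursor 1

Derivation:
After op 1 (move_left): buffer="gretppp" (len 7), cursors c1@1 c2@5, authorship .......
After op 2 (delete): buffer="retpp" (len 5), cursors c1@0 c2@3, authorship .....
After op 3 (move_right): buffer="retpp" (len 5), cursors c1@1 c2@4, authorship .....
After op 4 (insert('x')): buffer="rxetpxp" (len 7), cursors c1@2 c2@6, authorship .1...2.
Authorship (.=original, N=cursor N): . 1 . . . 2 .
Index 1: author = 1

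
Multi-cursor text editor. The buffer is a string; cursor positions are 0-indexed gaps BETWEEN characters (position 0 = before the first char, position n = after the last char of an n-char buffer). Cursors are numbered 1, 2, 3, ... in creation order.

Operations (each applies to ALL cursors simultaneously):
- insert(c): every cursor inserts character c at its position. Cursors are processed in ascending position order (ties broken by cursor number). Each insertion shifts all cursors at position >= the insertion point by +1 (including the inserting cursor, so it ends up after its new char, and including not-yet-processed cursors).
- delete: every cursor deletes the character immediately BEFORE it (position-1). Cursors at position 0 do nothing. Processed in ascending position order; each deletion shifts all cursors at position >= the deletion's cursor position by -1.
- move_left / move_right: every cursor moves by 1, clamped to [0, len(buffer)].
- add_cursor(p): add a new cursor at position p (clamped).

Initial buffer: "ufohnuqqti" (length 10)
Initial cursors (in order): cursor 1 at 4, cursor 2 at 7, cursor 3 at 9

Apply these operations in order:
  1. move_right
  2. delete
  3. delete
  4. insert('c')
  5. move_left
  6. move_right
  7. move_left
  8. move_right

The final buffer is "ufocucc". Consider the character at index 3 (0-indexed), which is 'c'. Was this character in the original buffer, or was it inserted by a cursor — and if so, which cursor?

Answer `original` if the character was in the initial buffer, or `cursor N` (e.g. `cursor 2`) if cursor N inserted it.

After op 1 (move_right): buffer="ufohnuqqti" (len 10), cursors c1@5 c2@8 c3@10, authorship ..........
After op 2 (delete): buffer="ufohuqt" (len 7), cursors c1@4 c2@6 c3@7, authorship .......
After op 3 (delete): buffer="ufou" (len 4), cursors c1@3 c2@4 c3@4, authorship ....
After op 4 (insert('c')): buffer="ufocucc" (len 7), cursors c1@4 c2@7 c3@7, authorship ...1.23
After op 5 (move_left): buffer="ufocucc" (len 7), cursors c1@3 c2@6 c3@6, authorship ...1.23
After op 6 (move_right): buffer="ufocucc" (len 7), cursors c1@4 c2@7 c3@7, authorship ...1.23
After op 7 (move_left): buffer="ufocucc" (len 7), cursors c1@3 c2@6 c3@6, authorship ...1.23
After op 8 (move_right): buffer="ufocucc" (len 7), cursors c1@4 c2@7 c3@7, authorship ...1.23
Authorship (.=original, N=cursor N): . . . 1 . 2 3
Index 3: author = 1

Answer: cursor 1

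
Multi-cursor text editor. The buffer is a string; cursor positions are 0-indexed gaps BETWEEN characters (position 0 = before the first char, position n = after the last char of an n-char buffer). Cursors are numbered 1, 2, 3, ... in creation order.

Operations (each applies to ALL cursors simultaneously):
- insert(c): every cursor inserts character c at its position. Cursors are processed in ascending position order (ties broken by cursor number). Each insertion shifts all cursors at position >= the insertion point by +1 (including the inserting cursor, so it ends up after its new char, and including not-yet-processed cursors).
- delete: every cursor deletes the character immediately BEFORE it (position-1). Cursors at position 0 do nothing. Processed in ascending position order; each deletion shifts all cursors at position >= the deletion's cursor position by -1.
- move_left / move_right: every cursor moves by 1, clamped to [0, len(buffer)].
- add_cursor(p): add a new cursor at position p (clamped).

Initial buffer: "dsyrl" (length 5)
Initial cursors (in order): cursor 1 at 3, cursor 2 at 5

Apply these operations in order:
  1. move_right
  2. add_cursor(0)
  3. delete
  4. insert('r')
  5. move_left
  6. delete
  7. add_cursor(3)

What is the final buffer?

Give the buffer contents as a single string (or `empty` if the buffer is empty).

Answer: rdsr

Derivation:
After op 1 (move_right): buffer="dsyrl" (len 5), cursors c1@4 c2@5, authorship .....
After op 2 (add_cursor(0)): buffer="dsyrl" (len 5), cursors c3@0 c1@4 c2@5, authorship .....
After op 3 (delete): buffer="dsy" (len 3), cursors c3@0 c1@3 c2@3, authorship ...
After op 4 (insert('r')): buffer="rdsyrr" (len 6), cursors c3@1 c1@6 c2@6, authorship 3...12
After op 5 (move_left): buffer="rdsyrr" (len 6), cursors c3@0 c1@5 c2@5, authorship 3...12
After op 6 (delete): buffer="rdsr" (len 4), cursors c3@0 c1@3 c2@3, authorship 3..2
After op 7 (add_cursor(3)): buffer="rdsr" (len 4), cursors c3@0 c1@3 c2@3 c4@3, authorship 3..2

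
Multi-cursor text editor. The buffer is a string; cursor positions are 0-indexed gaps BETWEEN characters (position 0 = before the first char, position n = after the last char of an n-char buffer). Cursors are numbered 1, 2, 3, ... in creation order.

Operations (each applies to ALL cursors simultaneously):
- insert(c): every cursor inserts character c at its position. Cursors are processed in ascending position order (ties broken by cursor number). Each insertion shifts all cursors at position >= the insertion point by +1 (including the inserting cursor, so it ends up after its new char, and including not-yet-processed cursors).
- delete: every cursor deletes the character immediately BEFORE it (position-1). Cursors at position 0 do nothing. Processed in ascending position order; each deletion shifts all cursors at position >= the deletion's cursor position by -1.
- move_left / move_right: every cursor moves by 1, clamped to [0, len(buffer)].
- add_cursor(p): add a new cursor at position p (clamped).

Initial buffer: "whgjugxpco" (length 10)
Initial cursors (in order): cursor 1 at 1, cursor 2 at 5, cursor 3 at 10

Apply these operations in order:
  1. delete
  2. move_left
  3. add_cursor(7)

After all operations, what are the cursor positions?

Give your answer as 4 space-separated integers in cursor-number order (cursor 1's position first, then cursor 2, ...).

Answer: 0 2 6 7

Derivation:
After op 1 (delete): buffer="hgjgxpc" (len 7), cursors c1@0 c2@3 c3@7, authorship .......
After op 2 (move_left): buffer="hgjgxpc" (len 7), cursors c1@0 c2@2 c3@6, authorship .......
After op 3 (add_cursor(7)): buffer="hgjgxpc" (len 7), cursors c1@0 c2@2 c3@6 c4@7, authorship .......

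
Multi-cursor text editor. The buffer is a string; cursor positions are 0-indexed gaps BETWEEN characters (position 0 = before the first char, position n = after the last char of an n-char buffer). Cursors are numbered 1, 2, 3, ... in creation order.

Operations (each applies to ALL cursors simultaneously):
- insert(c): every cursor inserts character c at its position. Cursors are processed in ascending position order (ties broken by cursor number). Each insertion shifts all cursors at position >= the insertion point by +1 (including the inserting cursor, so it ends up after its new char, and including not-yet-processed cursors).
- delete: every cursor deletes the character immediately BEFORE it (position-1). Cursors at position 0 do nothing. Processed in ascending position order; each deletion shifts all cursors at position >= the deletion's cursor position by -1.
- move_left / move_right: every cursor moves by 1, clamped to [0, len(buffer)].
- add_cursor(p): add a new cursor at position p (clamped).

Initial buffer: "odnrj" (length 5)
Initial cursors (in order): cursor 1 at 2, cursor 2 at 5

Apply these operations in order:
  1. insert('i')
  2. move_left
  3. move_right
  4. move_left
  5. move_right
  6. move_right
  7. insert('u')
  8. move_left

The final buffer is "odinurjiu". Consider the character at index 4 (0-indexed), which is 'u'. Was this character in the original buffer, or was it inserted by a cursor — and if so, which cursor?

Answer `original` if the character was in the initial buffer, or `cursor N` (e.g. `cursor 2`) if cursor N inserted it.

After op 1 (insert('i')): buffer="odinrji" (len 7), cursors c1@3 c2@7, authorship ..1...2
After op 2 (move_left): buffer="odinrji" (len 7), cursors c1@2 c2@6, authorship ..1...2
After op 3 (move_right): buffer="odinrji" (len 7), cursors c1@3 c2@7, authorship ..1...2
After op 4 (move_left): buffer="odinrji" (len 7), cursors c1@2 c2@6, authorship ..1...2
After op 5 (move_right): buffer="odinrji" (len 7), cursors c1@3 c2@7, authorship ..1...2
After op 6 (move_right): buffer="odinrji" (len 7), cursors c1@4 c2@7, authorship ..1...2
After op 7 (insert('u')): buffer="odinurjiu" (len 9), cursors c1@5 c2@9, authorship ..1.1..22
After op 8 (move_left): buffer="odinurjiu" (len 9), cursors c1@4 c2@8, authorship ..1.1..22
Authorship (.=original, N=cursor N): . . 1 . 1 . . 2 2
Index 4: author = 1

Answer: cursor 1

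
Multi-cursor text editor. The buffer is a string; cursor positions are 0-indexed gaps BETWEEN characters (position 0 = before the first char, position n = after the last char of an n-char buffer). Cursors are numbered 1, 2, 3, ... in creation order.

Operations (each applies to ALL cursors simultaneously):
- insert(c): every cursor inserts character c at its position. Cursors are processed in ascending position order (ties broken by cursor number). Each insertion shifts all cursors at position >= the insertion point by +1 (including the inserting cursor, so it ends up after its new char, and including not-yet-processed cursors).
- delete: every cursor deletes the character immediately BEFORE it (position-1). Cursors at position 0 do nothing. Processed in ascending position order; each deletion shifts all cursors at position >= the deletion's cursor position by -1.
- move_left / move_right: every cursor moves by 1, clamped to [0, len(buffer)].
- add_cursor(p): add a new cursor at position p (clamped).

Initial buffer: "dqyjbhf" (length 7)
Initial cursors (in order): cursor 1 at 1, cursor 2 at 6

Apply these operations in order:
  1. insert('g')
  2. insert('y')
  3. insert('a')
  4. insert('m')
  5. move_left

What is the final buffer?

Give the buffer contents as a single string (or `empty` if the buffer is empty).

After op 1 (insert('g')): buffer="dgqyjbhgf" (len 9), cursors c1@2 c2@8, authorship .1.....2.
After op 2 (insert('y')): buffer="dgyqyjbhgyf" (len 11), cursors c1@3 c2@10, authorship .11.....22.
After op 3 (insert('a')): buffer="dgyaqyjbhgyaf" (len 13), cursors c1@4 c2@12, authorship .111.....222.
After op 4 (insert('m')): buffer="dgyamqyjbhgyamf" (len 15), cursors c1@5 c2@14, authorship .1111.....2222.
After op 5 (move_left): buffer="dgyamqyjbhgyamf" (len 15), cursors c1@4 c2@13, authorship .1111.....2222.

Answer: dgyamqyjbhgyamf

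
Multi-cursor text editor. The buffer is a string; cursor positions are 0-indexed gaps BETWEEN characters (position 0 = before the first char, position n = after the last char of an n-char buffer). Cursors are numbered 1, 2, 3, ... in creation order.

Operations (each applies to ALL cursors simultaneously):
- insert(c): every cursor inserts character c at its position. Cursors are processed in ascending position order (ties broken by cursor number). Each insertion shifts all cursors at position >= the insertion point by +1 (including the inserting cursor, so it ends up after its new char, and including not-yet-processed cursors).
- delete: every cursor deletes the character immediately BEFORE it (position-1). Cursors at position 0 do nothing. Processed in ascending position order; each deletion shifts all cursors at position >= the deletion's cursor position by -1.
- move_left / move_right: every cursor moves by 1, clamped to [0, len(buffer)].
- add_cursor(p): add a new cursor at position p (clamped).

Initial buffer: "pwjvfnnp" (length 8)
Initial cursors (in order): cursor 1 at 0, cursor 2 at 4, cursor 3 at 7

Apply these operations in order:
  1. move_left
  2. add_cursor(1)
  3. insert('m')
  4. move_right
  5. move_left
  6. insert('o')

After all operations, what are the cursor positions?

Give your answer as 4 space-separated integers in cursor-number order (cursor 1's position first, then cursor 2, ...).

After op 1 (move_left): buffer="pwjvfnnp" (len 8), cursors c1@0 c2@3 c3@6, authorship ........
After op 2 (add_cursor(1)): buffer="pwjvfnnp" (len 8), cursors c1@0 c4@1 c2@3 c3@6, authorship ........
After op 3 (insert('m')): buffer="mpmwjmvfnmnp" (len 12), cursors c1@1 c4@3 c2@6 c3@10, authorship 1.4..2...3..
After op 4 (move_right): buffer="mpmwjmvfnmnp" (len 12), cursors c1@2 c4@4 c2@7 c3@11, authorship 1.4..2...3..
After op 5 (move_left): buffer="mpmwjmvfnmnp" (len 12), cursors c1@1 c4@3 c2@6 c3@10, authorship 1.4..2...3..
After op 6 (insert('o')): buffer="mopmowjmovfnmonp" (len 16), cursors c1@2 c4@5 c2@9 c3@14, authorship 11.44..22...33..

Answer: 2 9 14 5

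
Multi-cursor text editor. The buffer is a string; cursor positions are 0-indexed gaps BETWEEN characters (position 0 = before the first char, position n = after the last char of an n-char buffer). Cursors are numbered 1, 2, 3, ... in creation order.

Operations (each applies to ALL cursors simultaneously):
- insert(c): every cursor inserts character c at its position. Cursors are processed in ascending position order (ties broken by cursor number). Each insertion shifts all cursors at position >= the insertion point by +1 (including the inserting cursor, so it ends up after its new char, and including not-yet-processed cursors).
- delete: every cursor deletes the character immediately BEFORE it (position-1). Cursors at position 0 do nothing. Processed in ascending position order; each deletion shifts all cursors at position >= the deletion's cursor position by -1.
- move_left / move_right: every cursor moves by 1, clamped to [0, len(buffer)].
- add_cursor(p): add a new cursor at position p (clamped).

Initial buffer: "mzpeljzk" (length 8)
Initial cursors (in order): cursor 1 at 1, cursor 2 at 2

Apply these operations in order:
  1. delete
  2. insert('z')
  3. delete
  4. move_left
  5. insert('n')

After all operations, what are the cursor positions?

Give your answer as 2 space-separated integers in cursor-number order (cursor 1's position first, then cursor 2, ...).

After op 1 (delete): buffer="peljzk" (len 6), cursors c1@0 c2@0, authorship ......
After op 2 (insert('z')): buffer="zzpeljzk" (len 8), cursors c1@2 c2@2, authorship 12......
After op 3 (delete): buffer="peljzk" (len 6), cursors c1@0 c2@0, authorship ......
After op 4 (move_left): buffer="peljzk" (len 6), cursors c1@0 c2@0, authorship ......
After op 5 (insert('n')): buffer="nnpeljzk" (len 8), cursors c1@2 c2@2, authorship 12......

Answer: 2 2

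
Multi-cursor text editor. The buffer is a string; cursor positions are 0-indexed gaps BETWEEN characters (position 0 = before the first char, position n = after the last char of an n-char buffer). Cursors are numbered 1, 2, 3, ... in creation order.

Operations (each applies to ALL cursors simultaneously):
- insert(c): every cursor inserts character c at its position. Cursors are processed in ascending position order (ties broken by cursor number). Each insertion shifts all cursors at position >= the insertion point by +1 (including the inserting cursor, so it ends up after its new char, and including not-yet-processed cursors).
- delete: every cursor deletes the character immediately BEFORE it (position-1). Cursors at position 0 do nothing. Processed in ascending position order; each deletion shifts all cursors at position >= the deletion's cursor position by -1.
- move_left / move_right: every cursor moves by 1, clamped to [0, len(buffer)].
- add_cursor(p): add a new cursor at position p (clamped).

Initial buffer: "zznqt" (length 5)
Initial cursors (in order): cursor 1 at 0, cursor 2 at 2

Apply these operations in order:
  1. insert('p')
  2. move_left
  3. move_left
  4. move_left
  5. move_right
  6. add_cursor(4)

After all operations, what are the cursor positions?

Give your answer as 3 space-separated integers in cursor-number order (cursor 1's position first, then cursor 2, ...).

Answer: 1 2 4

Derivation:
After op 1 (insert('p')): buffer="pzzpnqt" (len 7), cursors c1@1 c2@4, authorship 1..2...
After op 2 (move_left): buffer="pzzpnqt" (len 7), cursors c1@0 c2@3, authorship 1..2...
After op 3 (move_left): buffer="pzzpnqt" (len 7), cursors c1@0 c2@2, authorship 1..2...
After op 4 (move_left): buffer="pzzpnqt" (len 7), cursors c1@0 c2@1, authorship 1..2...
After op 5 (move_right): buffer="pzzpnqt" (len 7), cursors c1@1 c2@2, authorship 1..2...
After op 6 (add_cursor(4)): buffer="pzzpnqt" (len 7), cursors c1@1 c2@2 c3@4, authorship 1..2...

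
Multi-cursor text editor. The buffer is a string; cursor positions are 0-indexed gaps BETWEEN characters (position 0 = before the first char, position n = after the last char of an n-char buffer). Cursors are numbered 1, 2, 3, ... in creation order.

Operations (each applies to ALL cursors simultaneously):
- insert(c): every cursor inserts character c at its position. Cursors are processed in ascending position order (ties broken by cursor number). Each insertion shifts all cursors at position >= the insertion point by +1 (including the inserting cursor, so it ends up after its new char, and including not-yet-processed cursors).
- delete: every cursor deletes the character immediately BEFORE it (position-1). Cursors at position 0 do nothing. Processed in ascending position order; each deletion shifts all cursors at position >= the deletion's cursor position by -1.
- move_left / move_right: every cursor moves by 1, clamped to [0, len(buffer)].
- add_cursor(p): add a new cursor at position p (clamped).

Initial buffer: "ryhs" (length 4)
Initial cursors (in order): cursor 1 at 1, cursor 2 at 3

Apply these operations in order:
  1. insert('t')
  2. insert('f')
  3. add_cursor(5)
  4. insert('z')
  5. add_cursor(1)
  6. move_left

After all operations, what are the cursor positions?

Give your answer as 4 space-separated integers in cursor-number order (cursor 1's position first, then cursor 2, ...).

After op 1 (insert('t')): buffer="rtyhts" (len 6), cursors c1@2 c2@5, authorship .1..2.
After op 2 (insert('f')): buffer="rtfyhtfs" (len 8), cursors c1@3 c2@7, authorship .11..22.
After op 3 (add_cursor(5)): buffer="rtfyhtfs" (len 8), cursors c1@3 c3@5 c2@7, authorship .11..22.
After op 4 (insert('z')): buffer="rtfzyhztfzs" (len 11), cursors c1@4 c3@7 c2@10, authorship .111..3222.
After op 5 (add_cursor(1)): buffer="rtfzyhztfzs" (len 11), cursors c4@1 c1@4 c3@7 c2@10, authorship .111..3222.
After op 6 (move_left): buffer="rtfzyhztfzs" (len 11), cursors c4@0 c1@3 c3@6 c2@9, authorship .111..3222.

Answer: 3 9 6 0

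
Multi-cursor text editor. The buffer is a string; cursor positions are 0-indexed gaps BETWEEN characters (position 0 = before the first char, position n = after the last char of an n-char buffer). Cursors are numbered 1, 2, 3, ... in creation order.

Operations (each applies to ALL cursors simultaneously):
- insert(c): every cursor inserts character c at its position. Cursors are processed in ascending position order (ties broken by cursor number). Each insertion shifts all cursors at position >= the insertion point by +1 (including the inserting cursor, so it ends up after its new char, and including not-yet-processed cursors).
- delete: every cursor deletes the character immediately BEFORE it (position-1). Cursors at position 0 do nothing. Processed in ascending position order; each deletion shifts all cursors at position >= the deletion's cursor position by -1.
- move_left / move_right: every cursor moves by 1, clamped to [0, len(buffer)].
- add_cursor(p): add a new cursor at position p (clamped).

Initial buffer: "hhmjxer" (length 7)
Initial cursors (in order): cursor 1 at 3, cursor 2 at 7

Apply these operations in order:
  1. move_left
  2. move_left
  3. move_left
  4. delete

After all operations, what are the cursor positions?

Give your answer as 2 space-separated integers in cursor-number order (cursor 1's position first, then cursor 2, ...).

Answer: 0 3

Derivation:
After op 1 (move_left): buffer="hhmjxer" (len 7), cursors c1@2 c2@6, authorship .......
After op 2 (move_left): buffer="hhmjxer" (len 7), cursors c1@1 c2@5, authorship .......
After op 3 (move_left): buffer="hhmjxer" (len 7), cursors c1@0 c2@4, authorship .......
After op 4 (delete): buffer="hhmxer" (len 6), cursors c1@0 c2@3, authorship ......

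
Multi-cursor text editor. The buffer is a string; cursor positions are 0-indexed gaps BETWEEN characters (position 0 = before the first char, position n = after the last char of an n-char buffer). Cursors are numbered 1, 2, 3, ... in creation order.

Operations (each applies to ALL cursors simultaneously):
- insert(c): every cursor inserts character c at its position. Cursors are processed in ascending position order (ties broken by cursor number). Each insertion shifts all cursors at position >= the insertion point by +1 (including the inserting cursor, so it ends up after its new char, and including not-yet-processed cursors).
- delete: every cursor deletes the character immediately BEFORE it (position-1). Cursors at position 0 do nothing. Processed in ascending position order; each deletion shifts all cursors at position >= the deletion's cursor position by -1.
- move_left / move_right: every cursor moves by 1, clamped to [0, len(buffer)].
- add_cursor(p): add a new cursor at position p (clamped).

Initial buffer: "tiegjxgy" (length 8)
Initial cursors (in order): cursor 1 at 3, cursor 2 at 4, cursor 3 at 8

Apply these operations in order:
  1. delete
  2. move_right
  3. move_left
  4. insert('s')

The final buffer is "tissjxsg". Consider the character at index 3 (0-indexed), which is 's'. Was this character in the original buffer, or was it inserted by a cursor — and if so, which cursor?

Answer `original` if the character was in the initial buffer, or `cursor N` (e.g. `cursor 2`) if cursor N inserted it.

Answer: cursor 2

Derivation:
After op 1 (delete): buffer="tijxg" (len 5), cursors c1@2 c2@2 c3@5, authorship .....
After op 2 (move_right): buffer="tijxg" (len 5), cursors c1@3 c2@3 c3@5, authorship .....
After op 3 (move_left): buffer="tijxg" (len 5), cursors c1@2 c2@2 c3@4, authorship .....
After op 4 (insert('s')): buffer="tissjxsg" (len 8), cursors c1@4 c2@4 c3@7, authorship ..12..3.
Authorship (.=original, N=cursor N): . . 1 2 . . 3 .
Index 3: author = 2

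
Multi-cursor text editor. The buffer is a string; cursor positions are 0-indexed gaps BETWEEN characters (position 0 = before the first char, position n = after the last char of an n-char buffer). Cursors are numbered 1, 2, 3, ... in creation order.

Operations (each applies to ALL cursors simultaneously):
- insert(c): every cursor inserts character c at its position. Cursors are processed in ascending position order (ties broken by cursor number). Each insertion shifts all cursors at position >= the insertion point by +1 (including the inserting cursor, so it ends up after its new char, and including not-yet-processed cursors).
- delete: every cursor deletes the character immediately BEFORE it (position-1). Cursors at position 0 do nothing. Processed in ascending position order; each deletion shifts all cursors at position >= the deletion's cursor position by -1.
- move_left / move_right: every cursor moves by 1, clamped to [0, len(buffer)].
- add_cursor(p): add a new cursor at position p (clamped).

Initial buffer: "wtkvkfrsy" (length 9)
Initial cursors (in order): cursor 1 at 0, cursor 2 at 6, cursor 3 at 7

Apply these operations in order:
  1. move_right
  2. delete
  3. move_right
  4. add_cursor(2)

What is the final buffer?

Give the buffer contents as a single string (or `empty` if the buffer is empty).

After op 1 (move_right): buffer="wtkvkfrsy" (len 9), cursors c1@1 c2@7 c3@8, authorship .........
After op 2 (delete): buffer="tkvkfy" (len 6), cursors c1@0 c2@5 c3@5, authorship ......
After op 3 (move_right): buffer="tkvkfy" (len 6), cursors c1@1 c2@6 c3@6, authorship ......
After op 4 (add_cursor(2)): buffer="tkvkfy" (len 6), cursors c1@1 c4@2 c2@6 c3@6, authorship ......

Answer: tkvkfy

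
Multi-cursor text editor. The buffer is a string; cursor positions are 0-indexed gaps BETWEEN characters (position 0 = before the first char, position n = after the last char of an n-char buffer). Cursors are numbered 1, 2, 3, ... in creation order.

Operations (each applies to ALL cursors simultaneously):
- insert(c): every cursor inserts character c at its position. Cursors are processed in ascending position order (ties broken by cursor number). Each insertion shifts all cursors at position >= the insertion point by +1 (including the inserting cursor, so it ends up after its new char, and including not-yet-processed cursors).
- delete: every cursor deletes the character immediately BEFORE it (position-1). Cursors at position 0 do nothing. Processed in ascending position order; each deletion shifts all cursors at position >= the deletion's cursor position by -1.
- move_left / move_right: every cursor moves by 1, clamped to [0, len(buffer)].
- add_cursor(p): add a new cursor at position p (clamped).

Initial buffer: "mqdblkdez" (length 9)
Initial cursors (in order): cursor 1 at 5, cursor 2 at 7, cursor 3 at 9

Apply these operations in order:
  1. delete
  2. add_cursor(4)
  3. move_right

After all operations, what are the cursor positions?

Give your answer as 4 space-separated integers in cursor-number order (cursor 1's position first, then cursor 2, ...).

After op 1 (delete): buffer="mqdbke" (len 6), cursors c1@4 c2@5 c3@6, authorship ......
After op 2 (add_cursor(4)): buffer="mqdbke" (len 6), cursors c1@4 c4@4 c2@5 c3@6, authorship ......
After op 3 (move_right): buffer="mqdbke" (len 6), cursors c1@5 c4@5 c2@6 c3@6, authorship ......

Answer: 5 6 6 5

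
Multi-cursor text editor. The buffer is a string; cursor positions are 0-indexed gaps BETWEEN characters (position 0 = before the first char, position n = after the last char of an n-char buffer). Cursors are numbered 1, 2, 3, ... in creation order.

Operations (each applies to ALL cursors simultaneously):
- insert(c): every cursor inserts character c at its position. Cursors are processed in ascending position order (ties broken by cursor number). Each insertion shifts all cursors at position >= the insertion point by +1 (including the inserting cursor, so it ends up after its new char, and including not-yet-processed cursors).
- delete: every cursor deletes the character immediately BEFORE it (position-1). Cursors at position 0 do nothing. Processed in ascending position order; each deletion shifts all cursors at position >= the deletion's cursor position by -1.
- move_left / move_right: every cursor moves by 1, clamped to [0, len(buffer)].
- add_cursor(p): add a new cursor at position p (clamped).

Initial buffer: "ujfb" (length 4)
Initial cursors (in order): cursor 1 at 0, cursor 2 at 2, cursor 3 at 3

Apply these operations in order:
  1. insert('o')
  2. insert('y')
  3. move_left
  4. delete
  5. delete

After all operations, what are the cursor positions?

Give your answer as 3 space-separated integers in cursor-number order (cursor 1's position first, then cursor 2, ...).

Answer: 0 2 3

Derivation:
After op 1 (insert('o')): buffer="oujofob" (len 7), cursors c1@1 c2@4 c3@6, authorship 1..2.3.
After op 2 (insert('y')): buffer="oyujoyfoyb" (len 10), cursors c1@2 c2@6 c3@9, authorship 11..22.33.
After op 3 (move_left): buffer="oyujoyfoyb" (len 10), cursors c1@1 c2@5 c3@8, authorship 11..22.33.
After op 4 (delete): buffer="yujyfyb" (len 7), cursors c1@0 c2@3 c3@5, authorship 1..2.3.
After op 5 (delete): buffer="yuyyb" (len 5), cursors c1@0 c2@2 c3@3, authorship 1.23.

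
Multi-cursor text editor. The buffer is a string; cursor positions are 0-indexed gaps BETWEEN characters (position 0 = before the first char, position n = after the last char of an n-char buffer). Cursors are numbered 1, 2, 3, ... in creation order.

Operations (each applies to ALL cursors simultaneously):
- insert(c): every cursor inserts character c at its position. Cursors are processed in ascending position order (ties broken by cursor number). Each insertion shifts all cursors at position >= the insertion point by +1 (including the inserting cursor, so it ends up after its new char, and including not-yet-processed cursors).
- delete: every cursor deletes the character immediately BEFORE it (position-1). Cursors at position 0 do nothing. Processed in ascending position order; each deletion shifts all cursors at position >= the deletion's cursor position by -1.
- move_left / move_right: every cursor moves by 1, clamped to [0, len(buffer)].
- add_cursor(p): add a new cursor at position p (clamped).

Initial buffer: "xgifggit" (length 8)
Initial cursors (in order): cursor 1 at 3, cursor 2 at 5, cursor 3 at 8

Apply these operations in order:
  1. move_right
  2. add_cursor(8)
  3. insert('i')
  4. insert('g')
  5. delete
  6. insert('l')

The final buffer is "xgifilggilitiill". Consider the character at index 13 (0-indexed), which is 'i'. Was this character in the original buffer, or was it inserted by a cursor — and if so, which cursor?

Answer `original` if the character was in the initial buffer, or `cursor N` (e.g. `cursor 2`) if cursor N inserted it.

After op 1 (move_right): buffer="xgifggit" (len 8), cursors c1@4 c2@6 c3@8, authorship ........
After op 2 (add_cursor(8)): buffer="xgifggit" (len 8), cursors c1@4 c2@6 c3@8 c4@8, authorship ........
After op 3 (insert('i')): buffer="xgifiggiitii" (len 12), cursors c1@5 c2@8 c3@12 c4@12, authorship ....1..2..34
After op 4 (insert('g')): buffer="xgifigggigitiigg" (len 16), cursors c1@6 c2@10 c3@16 c4@16, authorship ....11..22..3434
After op 5 (delete): buffer="xgifiggiitii" (len 12), cursors c1@5 c2@8 c3@12 c4@12, authorship ....1..2..34
After op 6 (insert('l')): buffer="xgifilggilitiill" (len 16), cursors c1@6 c2@10 c3@16 c4@16, authorship ....11..22..3434
Authorship (.=original, N=cursor N): . . . . 1 1 . . 2 2 . . 3 4 3 4
Index 13: author = 4

Answer: cursor 4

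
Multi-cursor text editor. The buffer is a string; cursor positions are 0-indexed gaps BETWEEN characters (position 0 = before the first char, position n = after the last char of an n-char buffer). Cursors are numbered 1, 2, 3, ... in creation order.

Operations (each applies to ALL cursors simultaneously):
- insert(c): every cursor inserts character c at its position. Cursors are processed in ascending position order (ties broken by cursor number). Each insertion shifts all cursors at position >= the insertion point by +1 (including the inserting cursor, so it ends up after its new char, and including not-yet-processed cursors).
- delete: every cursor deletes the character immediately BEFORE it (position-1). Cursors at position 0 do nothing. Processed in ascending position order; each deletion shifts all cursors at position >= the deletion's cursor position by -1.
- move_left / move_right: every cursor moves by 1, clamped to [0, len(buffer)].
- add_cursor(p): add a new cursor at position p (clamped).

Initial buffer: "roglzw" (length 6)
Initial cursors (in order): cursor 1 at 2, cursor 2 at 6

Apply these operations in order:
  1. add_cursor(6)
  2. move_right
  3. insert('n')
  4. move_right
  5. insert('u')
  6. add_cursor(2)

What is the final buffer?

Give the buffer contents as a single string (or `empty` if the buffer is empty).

Answer: rognluzwnnuu

Derivation:
After op 1 (add_cursor(6)): buffer="roglzw" (len 6), cursors c1@2 c2@6 c3@6, authorship ......
After op 2 (move_right): buffer="roglzw" (len 6), cursors c1@3 c2@6 c3@6, authorship ......
After op 3 (insert('n')): buffer="rognlzwnn" (len 9), cursors c1@4 c2@9 c3@9, authorship ...1...23
After op 4 (move_right): buffer="rognlzwnn" (len 9), cursors c1@5 c2@9 c3@9, authorship ...1...23
After op 5 (insert('u')): buffer="rognluzwnnuu" (len 12), cursors c1@6 c2@12 c3@12, authorship ...1.1..2323
After op 6 (add_cursor(2)): buffer="rognluzwnnuu" (len 12), cursors c4@2 c1@6 c2@12 c3@12, authorship ...1.1..2323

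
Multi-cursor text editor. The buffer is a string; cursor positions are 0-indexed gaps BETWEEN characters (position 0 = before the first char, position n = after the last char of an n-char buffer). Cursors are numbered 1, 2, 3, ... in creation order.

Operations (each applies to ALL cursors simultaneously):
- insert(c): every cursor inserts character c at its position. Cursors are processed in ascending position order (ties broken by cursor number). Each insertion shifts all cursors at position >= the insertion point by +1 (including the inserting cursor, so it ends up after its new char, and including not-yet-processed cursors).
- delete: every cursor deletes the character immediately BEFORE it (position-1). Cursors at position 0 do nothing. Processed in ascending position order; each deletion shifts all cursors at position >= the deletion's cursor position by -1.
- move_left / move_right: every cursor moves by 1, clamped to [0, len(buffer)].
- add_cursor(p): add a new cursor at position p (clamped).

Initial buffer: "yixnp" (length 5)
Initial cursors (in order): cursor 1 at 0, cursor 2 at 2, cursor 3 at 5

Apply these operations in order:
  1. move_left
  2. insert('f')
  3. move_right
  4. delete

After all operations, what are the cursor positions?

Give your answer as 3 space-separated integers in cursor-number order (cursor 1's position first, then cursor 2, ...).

Answer: 1 2 5

Derivation:
After op 1 (move_left): buffer="yixnp" (len 5), cursors c1@0 c2@1 c3@4, authorship .....
After op 2 (insert('f')): buffer="fyfixnfp" (len 8), cursors c1@1 c2@3 c3@7, authorship 1.2...3.
After op 3 (move_right): buffer="fyfixnfp" (len 8), cursors c1@2 c2@4 c3@8, authorship 1.2...3.
After op 4 (delete): buffer="ffxnf" (len 5), cursors c1@1 c2@2 c3@5, authorship 12..3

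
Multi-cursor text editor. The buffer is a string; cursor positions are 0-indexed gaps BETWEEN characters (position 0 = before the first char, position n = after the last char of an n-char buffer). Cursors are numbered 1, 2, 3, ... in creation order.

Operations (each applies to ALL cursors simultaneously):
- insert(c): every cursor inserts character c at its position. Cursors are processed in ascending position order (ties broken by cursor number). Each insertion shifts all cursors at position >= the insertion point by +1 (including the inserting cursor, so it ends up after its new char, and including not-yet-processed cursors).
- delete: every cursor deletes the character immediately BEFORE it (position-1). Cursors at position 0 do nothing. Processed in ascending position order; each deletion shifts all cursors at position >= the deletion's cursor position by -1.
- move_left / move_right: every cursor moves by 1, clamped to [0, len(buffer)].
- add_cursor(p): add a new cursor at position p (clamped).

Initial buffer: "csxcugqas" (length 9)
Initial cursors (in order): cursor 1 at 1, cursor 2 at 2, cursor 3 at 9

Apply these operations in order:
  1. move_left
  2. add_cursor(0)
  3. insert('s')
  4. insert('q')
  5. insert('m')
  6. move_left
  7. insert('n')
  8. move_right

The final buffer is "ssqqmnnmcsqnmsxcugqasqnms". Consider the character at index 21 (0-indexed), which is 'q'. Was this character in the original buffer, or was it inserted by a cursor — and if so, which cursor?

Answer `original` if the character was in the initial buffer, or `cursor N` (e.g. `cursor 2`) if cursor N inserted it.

Answer: cursor 3

Derivation:
After op 1 (move_left): buffer="csxcugqas" (len 9), cursors c1@0 c2@1 c3@8, authorship .........
After op 2 (add_cursor(0)): buffer="csxcugqas" (len 9), cursors c1@0 c4@0 c2@1 c3@8, authorship .........
After op 3 (insert('s')): buffer="sscssxcugqass" (len 13), cursors c1@2 c4@2 c2@4 c3@12, authorship 14.2.......3.
After op 4 (insert('q')): buffer="ssqqcsqsxcugqasqs" (len 17), cursors c1@4 c4@4 c2@7 c3@16, authorship 1414.22.......33.
After op 5 (insert('m')): buffer="ssqqmmcsqmsxcugqasqms" (len 21), cursors c1@6 c4@6 c2@10 c3@20, authorship 141414.222.......333.
After op 6 (move_left): buffer="ssqqmmcsqmsxcugqasqms" (len 21), cursors c1@5 c4@5 c2@9 c3@19, authorship 141414.222.......333.
After op 7 (insert('n')): buffer="ssqqmnnmcsqnmsxcugqasqnms" (len 25), cursors c1@7 c4@7 c2@12 c3@23, authorship 14141144.2222.......3333.
After op 8 (move_right): buffer="ssqqmnnmcsqnmsxcugqasqnms" (len 25), cursors c1@8 c4@8 c2@13 c3@24, authorship 14141144.2222.......3333.
Authorship (.=original, N=cursor N): 1 4 1 4 1 1 4 4 . 2 2 2 2 . . . . . . . 3 3 3 3 .
Index 21: author = 3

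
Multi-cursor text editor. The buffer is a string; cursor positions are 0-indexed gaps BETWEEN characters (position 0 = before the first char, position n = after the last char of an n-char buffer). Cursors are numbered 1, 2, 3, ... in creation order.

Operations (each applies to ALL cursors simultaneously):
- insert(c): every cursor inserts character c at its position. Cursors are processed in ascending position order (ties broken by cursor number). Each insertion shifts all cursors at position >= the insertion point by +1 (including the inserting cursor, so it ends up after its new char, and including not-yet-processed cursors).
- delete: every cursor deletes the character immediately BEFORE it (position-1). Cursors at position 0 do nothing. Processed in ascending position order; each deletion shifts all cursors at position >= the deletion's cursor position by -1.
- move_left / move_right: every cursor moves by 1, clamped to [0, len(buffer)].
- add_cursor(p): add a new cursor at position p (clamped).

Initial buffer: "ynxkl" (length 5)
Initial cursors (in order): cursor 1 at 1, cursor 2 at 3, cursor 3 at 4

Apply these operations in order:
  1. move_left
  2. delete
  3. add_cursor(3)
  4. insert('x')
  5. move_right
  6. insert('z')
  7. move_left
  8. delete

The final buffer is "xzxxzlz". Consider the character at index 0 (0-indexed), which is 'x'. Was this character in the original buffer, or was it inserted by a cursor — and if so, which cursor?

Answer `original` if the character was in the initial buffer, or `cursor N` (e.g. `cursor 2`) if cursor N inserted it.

After op 1 (move_left): buffer="ynxkl" (len 5), cursors c1@0 c2@2 c3@3, authorship .....
After op 2 (delete): buffer="ykl" (len 3), cursors c1@0 c2@1 c3@1, authorship ...
After op 3 (add_cursor(3)): buffer="ykl" (len 3), cursors c1@0 c2@1 c3@1 c4@3, authorship ...
After op 4 (insert('x')): buffer="xyxxklx" (len 7), cursors c1@1 c2@4 c3@4 c4@7, authorship 1.23..4
After op 5 (move_right): buffer="xyxxklx" (len 7), cursors c1@2 c2@5 c3@5 c4@7, authorship 1.23..4
After op 6 (insert('z')): buffer="xyzxxkzzlxz" (len 11), cursors c1@3 c2@8 c3@8 c4@11, authorship 1.123.23.44
After op 7 (move_left): buffer="xyzxxkzzlxz" (len 11), cursors c1@2 c2@7 c3@7 c4@10, authorship 1.123.23.44
After op 8 (delete): buffer="xzxxzlz" (len 7), cursors c1@1 c2@4 c3@4 c4@6, authorship 11233.4
Authorship (.=original, N=cursor N): 1 1 2 3 3 . 4
Index 0: author = 1

Answer: cursor 1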